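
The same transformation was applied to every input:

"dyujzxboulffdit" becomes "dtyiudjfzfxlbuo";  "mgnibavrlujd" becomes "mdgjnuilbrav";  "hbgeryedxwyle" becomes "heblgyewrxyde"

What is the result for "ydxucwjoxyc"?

Each output is the input with this applied: take characters alternately from the front and the back (1st, last, 2nd, 2nd-last, ...).
On "ydxucwjoxyc" that produces "ycdyxxuocjw".

ycdyxxuocjw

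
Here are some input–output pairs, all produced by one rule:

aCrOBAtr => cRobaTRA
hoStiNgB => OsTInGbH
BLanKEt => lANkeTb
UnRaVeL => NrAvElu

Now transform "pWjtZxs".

wJTzXSP

What's happening: flip the case of every letter, then move the first character to the end.
For "pWjtZxs", step one produces "PwJTzXS"; step two turns that into "wJTzXSP".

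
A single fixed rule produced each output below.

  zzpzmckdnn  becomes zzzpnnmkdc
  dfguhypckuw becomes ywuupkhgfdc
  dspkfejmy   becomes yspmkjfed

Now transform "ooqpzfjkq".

zqqpookjf

The pattern: sort the characters into reverse alphabetical order.
Doing the same to "ooqpzfjkq": "zqqpookjf".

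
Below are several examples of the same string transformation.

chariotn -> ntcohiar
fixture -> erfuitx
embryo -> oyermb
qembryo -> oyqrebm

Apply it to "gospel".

legpos

Each output is the input with this applied: move the last character to the front, then take characters alternately from the front and the back (1st, last, 2nd, 2nd-last, ...).
Applying both steps to "gospel": "lgospe", then "legpos".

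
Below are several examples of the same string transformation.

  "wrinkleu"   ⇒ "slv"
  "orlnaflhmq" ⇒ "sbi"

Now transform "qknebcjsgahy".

lcti

Each output is the input with this applied: keep one character in every 3, starting at position 2 (positions 2nd, 5th, 8th, ...), then shift every letter 1 place forward in the alphabet (wrapping around).
For "qknebcjsgahy", step one produces "kbsh"; step two turns that into "lcti".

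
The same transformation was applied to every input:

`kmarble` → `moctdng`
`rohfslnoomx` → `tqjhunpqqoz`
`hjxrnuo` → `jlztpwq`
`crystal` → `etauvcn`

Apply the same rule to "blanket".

dncpmgv

What's happening: shift every letter 2 places forward in the alphabet (wrapping around).
Applying that to "blanket" gives "dncpmgv".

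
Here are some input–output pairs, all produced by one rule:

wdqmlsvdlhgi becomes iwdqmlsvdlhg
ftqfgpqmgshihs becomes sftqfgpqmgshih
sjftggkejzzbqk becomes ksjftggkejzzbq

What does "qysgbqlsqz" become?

The rule is to move the last character to the front.
Applying that to "qysgbqlsqz" gives "zqysgbqlsq".

zqysgbqlsq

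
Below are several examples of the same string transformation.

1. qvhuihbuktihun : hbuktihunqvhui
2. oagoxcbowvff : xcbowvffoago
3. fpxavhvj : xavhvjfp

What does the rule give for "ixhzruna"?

The rule is to move the last 2 characters to the front (rotate right by 2), then swap the front and back halves of the string.
Working it through for "ixhzruna": intermediate "naixhzru", final "hzrunaix".

hzrunaix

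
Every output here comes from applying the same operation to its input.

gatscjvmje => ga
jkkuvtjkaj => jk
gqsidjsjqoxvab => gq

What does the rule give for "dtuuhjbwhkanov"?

The rule is to keep only the first 2 characters.
On "dtuuhjbwhkanov" that produces "dt".

dt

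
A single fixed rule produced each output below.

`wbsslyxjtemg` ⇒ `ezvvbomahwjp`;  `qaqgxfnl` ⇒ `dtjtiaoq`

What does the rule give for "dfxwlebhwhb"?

igzahokekze

Rule — shift every letter 3 places forward in the alphabet (wrapping around), then swap each adjacent pair of characters (1↔2, 3↔4, ...).
Doing the same to "dfxwlebhwhb": "igzahokekze".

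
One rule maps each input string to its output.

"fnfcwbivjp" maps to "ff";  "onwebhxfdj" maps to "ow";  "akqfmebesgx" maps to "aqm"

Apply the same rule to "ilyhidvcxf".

In each case the input is transformed by: keep every other character starting from the first (positions 1st, 3rd, 5th, ...), then delete the last 3 characters.
Working it through for "ilyhidvcxf": intermediate "iyivx", final "iy".

iy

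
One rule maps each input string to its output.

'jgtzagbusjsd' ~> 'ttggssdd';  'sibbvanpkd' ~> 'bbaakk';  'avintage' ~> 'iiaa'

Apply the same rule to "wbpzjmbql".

ppmmll

The rule is to keep one character in every 3, starting at position 3 (positions 3rd, 6th, 9th, ...), then double every character.
For "wbpzjmbql" the result is "ppmmll".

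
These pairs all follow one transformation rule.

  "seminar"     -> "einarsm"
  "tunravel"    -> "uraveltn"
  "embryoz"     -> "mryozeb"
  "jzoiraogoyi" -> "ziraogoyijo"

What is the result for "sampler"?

Looking at the pairs, the operation is to move the first 2 characters to the end (rotate left by 2), then swap the first and last characters.
On "sampler": the first step gives "mplersa", and the second then gives "aplersm".

aplersm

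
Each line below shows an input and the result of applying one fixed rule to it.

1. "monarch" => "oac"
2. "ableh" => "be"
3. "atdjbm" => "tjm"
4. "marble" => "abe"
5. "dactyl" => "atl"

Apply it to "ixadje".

Each output is the input with this applied: keep every other character starting from the second (positions 2nd, 4th, 6th, ...).
Applying that to "ixadje" gives "xde".

xde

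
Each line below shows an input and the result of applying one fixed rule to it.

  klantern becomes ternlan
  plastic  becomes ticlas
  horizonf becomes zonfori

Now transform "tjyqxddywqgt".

The pattern: delete the first character, then move the first 3 characters to the end (rotate left by 3).
Working it through for "tjyqxddywqgt": intermediate "jyqxddywqgt", final "xddywqgtjyq".

xddywqgtjyq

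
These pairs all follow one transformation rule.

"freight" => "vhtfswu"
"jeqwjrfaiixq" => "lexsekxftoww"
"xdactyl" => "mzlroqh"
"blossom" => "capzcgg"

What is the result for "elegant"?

bhszsuo

The rule is to move the last 2 characters to the front (rotate right by 2), then shift every letter 12 places backward in the alphabet (wrapping around).
"elegant" → "ntelega" → "bhszsuo".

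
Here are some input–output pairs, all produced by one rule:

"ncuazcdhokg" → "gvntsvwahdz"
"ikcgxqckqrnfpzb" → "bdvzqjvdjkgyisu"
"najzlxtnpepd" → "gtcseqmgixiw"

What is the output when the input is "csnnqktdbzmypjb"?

The pattern: shift every letter 7 places backward in the alphabet (wrapping around).
So "csnnqktdbzmypjb" becomes "vlggjdmwusfricu".

vlggjdmwusfricu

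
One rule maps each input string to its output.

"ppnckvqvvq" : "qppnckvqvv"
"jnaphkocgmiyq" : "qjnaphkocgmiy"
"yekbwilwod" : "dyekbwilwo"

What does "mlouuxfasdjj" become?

The pattern: move the last character to the front.
For "mlouuxfasdjj" the result is "jmlouuxfasdj".

jmlouuxfasdj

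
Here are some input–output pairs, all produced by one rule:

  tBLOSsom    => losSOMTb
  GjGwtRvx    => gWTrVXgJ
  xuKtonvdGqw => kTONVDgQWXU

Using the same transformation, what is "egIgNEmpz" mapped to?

The rule is to move the first 2 characters to the end (rotate left by 2), then flip the case of every letter.
"egIgNEmpz" → "IgNEmpzeg" → "iGneMPZEG".

iGneMPZEG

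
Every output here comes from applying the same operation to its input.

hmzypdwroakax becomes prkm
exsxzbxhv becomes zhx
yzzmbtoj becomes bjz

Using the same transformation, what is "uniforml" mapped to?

The pattern: keep one character in every 3, starting at position 2 (positions 2nd, 5th, 8th, ...), then move the first character to the end.
Applying both steps to "uniforml": "nol", then "oln".

oln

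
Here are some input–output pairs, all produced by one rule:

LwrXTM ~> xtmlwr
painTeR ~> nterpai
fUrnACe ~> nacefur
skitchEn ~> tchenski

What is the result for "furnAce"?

nacefur

Rule — move the first 3 characters to the end (rotate left by 3), then convert every letter to lowercase.
On "furnAce" that produces "nacefur".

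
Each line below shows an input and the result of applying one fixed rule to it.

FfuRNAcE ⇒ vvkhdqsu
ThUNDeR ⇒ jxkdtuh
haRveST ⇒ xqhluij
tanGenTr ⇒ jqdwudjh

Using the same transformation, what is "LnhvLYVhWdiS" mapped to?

bdxlbolxmtyi

In each case the input is transformed by: shift every letter 10 places backward in the alphabet (wrapping around), then convert every letter to lowercase.
"LnhvLYVhWdiS" → "BdxlBOLxMtyI" → "bdxlbolxmtyi".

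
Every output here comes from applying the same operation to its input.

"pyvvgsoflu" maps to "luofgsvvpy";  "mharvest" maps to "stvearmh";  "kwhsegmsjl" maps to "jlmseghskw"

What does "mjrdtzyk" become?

yktzrdmj

Looking at the pairs, the operation is to reverse the string, then swap each adjacent pair of characters (1↔2, 3↔4, ...).
Working it through for "mjrdtzyk": intermediate "kyztdrjm", final "yktzrdmj".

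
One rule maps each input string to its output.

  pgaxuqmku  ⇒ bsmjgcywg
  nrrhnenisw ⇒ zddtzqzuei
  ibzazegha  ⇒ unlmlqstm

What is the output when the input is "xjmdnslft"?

The rule is to shift every letter 12 places forward in the alphabet (wrapping around).
For "xjmdnslft" the result is "jvypzexrf".

jvypzexrf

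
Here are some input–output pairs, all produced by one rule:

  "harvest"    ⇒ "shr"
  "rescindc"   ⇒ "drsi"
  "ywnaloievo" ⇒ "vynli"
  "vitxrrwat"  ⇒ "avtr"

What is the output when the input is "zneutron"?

Each output is the input with this applied: move the last 3 characters to the front (rotate right by 3), then keep every other character starting from the second (positions 2nd, 4th, 6th, ...).
On "zneutron": the first step gives "ronzneut", and the second then gives "ozet".

ozet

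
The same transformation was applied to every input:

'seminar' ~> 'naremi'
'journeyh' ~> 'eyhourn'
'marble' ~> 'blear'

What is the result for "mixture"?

ureixt

Each output is the input with this applied: delete the first character, then move the last 3 characters to the front (rotate right by 3).
On "mixture" that produces "ureixt".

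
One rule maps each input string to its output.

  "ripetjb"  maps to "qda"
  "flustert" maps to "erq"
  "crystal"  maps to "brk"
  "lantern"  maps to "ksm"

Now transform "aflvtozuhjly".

The pattern: shift every letter 1 place backward in the alphabet (wrapping around), then keep one character in every 3, starting at position 1 (positions 1st, 4th, 7th, ...).
"aflvtozuhjly" → "zuyi".

zuyi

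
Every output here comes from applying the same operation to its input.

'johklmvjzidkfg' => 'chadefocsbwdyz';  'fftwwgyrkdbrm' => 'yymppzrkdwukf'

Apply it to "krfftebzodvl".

dkyymxushwoe

The pattern: shift every letter 7 places backward in the alphabet (wrapping around).
So "krfftebzodvl" becomes "dkyymxushwoe".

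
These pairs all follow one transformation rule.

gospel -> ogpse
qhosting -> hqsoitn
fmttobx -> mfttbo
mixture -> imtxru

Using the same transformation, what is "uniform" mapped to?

nufiro

Rule — delete the last character, then swap each adjacent pair of characters (1↔2, 3↔4, ...).
On "uniform": the first step gives "unifor", and the second then gives "nufiro".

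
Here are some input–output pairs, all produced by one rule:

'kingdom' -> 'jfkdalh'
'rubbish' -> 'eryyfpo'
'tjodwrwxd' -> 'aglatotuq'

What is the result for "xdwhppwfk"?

The pattern: shift every letter 3 places backward in the alphabet (wrapping around), then swap the first and last characters.
Working it through for "xdwhppwfk": intermediate "uatemmtch", final "hatemmtcu".

hatemmtcu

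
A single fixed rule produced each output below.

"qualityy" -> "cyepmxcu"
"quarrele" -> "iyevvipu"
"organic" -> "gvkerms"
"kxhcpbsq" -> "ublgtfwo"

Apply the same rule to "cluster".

vpywxig

Looking at the pairs, the operation is to shift every letter 4 places forward in the alphabet (wrapping around), then swap the first and last characters.
Applying both steps to "cluster": "gpywxiv", then "vpywxig".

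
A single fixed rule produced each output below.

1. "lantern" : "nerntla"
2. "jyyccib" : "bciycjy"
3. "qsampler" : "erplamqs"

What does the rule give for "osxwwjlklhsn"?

snlhlkwjxwos

The rule is to swap each adjacent pair of characters (1↔2, 3↔4, ...), then reverse the string.
Applying that to "osxwwjlklhsn" gives "snlhlkwjxwos".
(Check on "jyyccib": → "yjcyicb" → "bciycjy" ✓)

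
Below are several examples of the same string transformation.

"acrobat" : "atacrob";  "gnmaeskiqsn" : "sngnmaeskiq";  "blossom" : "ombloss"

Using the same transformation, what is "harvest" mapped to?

The rule is to move the last 2 characters to the front (rotate right by 2).
Doing the same to "harvest": "stharve".

stharve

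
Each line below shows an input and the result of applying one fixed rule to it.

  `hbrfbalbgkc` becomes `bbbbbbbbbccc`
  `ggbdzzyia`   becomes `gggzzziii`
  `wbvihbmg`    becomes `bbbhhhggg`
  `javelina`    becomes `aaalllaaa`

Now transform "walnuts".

aaauuu

In each case the input is transformed by: keep one character in every 3, starting at position 2 (positions 2nd, 5th, 8th, ...), then repeat every character 3 times.
Starting from "walnuts": after the first operation, "au"; after the second, "aaauuu".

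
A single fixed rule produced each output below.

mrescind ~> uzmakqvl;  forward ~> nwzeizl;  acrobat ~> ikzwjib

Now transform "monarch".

In each case the input is transformed by: shift every letter 8 places forward in the alphabet (wrapping around).
Applying that to "monarch" gives "uwvizkp".

uwvizkp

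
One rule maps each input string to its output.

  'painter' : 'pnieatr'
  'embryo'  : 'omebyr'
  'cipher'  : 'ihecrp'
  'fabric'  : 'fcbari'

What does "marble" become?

lebarm

Rule — sort the characters into reverse alphabetical order, then move the first 2 characters to the end (rotate left by 2).
Working it through for "marble": intermediate "rmleba", final "lebarm".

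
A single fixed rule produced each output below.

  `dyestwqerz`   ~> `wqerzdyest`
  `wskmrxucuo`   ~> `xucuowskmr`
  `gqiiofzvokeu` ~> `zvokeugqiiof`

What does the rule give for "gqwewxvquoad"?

vquoadgqwewx

The rule is to swap the front and back halves of the string.
For "gqwewxvquoad" the result is "vquoadgqwewx".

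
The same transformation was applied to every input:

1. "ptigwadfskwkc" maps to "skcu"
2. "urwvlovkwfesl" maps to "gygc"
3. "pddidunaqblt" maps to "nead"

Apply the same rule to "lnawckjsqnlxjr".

kuah

The pattern: shift every letter 10 places forward in the alphabet (wrapping around), then keep one character in every 3, starting at position 3 (positions 3rd, 6th, 9th, ...).
Applying both steps to "lnawckjsqnlxjr": "vxkgmutcaxvhtb", then "kuah".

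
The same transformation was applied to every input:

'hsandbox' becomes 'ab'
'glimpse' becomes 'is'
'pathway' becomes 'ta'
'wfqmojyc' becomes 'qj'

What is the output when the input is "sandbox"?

Each output is the input with this applied: keep one character in every 3, starting at position 3 (positions 3rd, 6th, 9th, ...).
On "sandbox" that produces "no".

no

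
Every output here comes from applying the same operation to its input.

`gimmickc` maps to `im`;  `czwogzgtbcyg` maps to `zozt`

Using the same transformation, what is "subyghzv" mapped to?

The transformation: delete the last 3 characters, then keep every other character starting from the second (positions 2nd, 4th, 6th, ...).
Applying both steps to "subyghzv": "subyg", then "uy".

uy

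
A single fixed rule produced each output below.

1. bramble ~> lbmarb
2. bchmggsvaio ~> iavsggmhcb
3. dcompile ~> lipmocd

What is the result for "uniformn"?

mrofinu

The rule is to reverse the string, then delete the first character.
"uniformn" → "nmrofinu" → "mrofinu".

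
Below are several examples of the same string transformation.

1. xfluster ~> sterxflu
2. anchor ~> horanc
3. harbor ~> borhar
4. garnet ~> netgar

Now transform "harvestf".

estfharv

The rule is to swap the front and back halves of the string.
Doing the same to "harvestf": "estfharv".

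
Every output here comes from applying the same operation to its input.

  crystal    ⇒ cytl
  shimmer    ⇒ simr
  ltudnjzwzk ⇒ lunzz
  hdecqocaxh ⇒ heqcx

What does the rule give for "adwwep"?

The pattern: keep every other character starting from the first (positions 1st, 3rd, 5th, ...).
On "adwwep" that produces "awe".

awe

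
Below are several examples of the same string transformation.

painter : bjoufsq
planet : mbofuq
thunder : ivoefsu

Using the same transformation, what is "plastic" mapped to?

mbtujdq

What's happening: move the first character to the end, then shift every letter 1 place forward in the alphabet (wrapping around).
For "plastic", step one produces "lasticp"; step two turns that into "mbtujdq".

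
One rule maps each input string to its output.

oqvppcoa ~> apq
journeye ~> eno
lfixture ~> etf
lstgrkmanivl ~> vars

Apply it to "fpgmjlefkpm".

The transformation: keep one character in every 3, starting at position 2 (positions 2nd, 5th, 8th, ...), then reverse the string.
Starting from "fpgmjlefkpm": after the first operation, "pjfm"; after the second, "mfjp".

mfjp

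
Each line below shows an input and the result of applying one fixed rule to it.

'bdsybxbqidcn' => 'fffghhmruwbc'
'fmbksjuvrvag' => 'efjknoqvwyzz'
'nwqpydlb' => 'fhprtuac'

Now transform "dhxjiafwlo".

In each case the input is transformed by: sort the characters into alphabetical order, then shift every letter 4 places forward in the alphabet (wrapping around).
Working it through for "dhxjiafwlo": intermediate "adfhijlowx", final "ehjlmnpsab".

ehjlmnpsab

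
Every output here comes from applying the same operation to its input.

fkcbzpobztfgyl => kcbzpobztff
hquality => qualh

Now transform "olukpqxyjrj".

In each case the input is transformed by: delete the last 3 characters, then move the first character to the end.
Working it through for "olukpqxyjrj": intermediate "olukpqxy", final "lukpqxyo".

lukpqxyo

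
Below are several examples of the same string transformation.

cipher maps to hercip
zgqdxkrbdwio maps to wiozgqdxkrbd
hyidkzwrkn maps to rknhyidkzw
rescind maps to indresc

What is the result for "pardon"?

donpar

Each output is the input with this applied: move the last 3 characters to the front (rotate right by 3).
On "pardon" that produces "donpar".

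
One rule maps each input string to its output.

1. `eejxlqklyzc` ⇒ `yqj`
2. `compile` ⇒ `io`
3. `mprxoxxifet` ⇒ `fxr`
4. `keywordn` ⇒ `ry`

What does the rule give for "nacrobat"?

Looking at the pairs, the operation is to reverse the string, then keep one character in every 3, starting at position 3 (positions 3rd, 6th, 9th, ...).
Applying both steps to "nacrobat": "taborcan", then "bc".

bc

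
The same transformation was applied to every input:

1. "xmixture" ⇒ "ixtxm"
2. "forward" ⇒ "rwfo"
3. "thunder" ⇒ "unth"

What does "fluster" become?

usfl

Looking at the pairs, the operation is to delete the last 3 characters, then move the first 2 characters to the end (rotate left by 2).
Working it through for "fluster": intermediate "flus", final "usfl".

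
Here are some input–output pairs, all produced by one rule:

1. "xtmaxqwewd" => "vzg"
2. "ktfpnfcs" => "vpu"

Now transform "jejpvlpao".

In each case the input is transformed by: keep one character in every 3, starting at position 2 (positions 2nd, 5th, 8th, ...), then shift every letter 2 places forward in the alphabet (wrapping around).
Working it through for "jejpvlpao": intermediate "eva", final "gxc".

gxc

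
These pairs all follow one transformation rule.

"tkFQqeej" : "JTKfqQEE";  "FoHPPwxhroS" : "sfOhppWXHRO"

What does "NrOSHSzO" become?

onRoshsZ

Looking at the pairs, the operation is to flip the case of every letter, then move the last character to the front.
Applying both steps to "NrOSHSzO": "nRoshsZo", then "onRoshsZ".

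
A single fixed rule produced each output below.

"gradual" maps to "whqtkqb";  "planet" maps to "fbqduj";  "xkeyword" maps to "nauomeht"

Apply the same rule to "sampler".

iqcfbuh

Rule — shift every letter 10 places backward in the alphabet (wrapping around).
On "sampler" that produces "iqcfbuh".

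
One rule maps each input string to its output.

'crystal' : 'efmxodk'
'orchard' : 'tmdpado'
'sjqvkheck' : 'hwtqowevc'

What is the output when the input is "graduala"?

pgmxmsdm

The transformation: move the first 3 characters to the end (rotate left by 3), then shift every letter 12 places forward in the alphabet (wrapping around).
For "graduala", step one produces "dualagra"; step two turns that into "pgmxmsdm".
(Check on "crystal": → "stalcry" → "efmxodk" ✓)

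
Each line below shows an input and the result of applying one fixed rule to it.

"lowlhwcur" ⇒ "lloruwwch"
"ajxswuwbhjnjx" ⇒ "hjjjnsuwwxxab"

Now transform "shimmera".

himmrsae

The transformation: sort the characters into alphabetical order, then move the first 2 characters to the end (rotate left by 2).
On "shimmera": the first step gives "aehimmrs", and the second then gives "himmrsae".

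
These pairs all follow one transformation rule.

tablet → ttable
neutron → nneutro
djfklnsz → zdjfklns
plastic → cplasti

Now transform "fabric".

Each output is the input with this applied: move the last character to the front.
For "fabric" the result is "cfabri".

cfabri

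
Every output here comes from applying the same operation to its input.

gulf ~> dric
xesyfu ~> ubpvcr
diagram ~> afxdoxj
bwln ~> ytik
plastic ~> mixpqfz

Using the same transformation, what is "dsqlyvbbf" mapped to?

What's happening: shift every letter 3 places backward in the alphabet (wrapping around).
On "dsqlyvbbf" that produces "apnivsyyc".

apnivsyyc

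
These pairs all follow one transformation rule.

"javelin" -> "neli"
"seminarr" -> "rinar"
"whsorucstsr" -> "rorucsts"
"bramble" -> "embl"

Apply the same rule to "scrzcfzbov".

The rule is to delete the first 3 characters, then move the last character to the front.
Applying both steps to "scrzcfzbov": "zcfzbov", then "vzcfzbo".

vzcfzbo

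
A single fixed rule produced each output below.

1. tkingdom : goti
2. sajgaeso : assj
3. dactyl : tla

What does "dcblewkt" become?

ekdb

Rule — swap the front and back halves of the string, then keep every other character starting from the first (positions 1st, 3rd, 5th, ...).
For "dcblewkt", step one produces "ewktdcbl"; step two turns that into "ekdb".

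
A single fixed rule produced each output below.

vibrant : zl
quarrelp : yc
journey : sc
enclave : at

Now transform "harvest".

In each case the input is transformed by: shift every letter 2 places backward in the alphabet (wrapping around), then keep one character in every 3, starting at position 3 (positions 3rd, 6th, 9th, ...).
On "harvest": the first step gives "fyptcqr", and the second then gives "pq".

pq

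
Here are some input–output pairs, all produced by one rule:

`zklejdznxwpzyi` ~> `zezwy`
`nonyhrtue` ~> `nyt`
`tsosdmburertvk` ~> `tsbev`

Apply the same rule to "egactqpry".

ecp

In each case the input is transformed by: keep one character in every 3, starting at position 1 (positions 1st, 4th, 7th, ...).
So "egactqpry" becomes "ecp".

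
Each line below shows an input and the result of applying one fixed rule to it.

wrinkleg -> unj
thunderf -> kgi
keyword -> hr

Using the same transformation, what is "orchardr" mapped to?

Each output is the input with this applied: shift every letter 3 places forward in the alphabet (wrapping around), then keep one character in every 3, starting at position 2 (positions 2nd, 5th, 8th, ...).
Doing the same to "orchardr": "udu".

udu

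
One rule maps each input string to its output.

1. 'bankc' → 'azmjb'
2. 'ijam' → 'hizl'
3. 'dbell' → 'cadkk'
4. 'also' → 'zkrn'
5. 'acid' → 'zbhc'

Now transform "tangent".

szmfdms

Looking at the pairs, the operation is to shift every letter 1 place backward in the alphabet (wrapping around).
"tangent" → "szmfdms".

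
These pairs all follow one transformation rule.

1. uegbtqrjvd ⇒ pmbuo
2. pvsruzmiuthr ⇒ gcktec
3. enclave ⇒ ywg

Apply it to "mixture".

What's happening: shift every letter 11 places forward in the alphabet (wrapping around), then keep every other character starting from the second (positions 2nd, 4th, 6th, ...).
Doing the same to "mixture": "tec".

tec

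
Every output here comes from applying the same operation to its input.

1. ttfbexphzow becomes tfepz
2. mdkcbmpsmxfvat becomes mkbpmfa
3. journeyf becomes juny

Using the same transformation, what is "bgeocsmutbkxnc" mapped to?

becmtkn

Each output is the input with this applied: delete the last character, then keep every other character starting from the first (positions 1st, 3rd, 5th, ...).
Applying that to "bgeocsmutbkxnc" gives "becmtkn".
(Check on "ttfbexphzow": → "ttfbexphzo" → "tfepz" ✓)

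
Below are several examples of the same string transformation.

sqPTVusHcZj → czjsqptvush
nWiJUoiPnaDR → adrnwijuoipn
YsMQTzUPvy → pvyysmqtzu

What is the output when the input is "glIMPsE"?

pseglim

Each output is the input with this applied: move the last 3 characters to the front (rotate right by 3), then convert every letter to lowercase.
Working it through for "glIMPsE": intermediate "PsEglIM", final "pseglim".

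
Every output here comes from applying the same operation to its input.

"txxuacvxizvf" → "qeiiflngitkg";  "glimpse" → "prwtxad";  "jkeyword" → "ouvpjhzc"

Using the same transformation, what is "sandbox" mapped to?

Rule — shift every letter 11 places forward in the alphabet (wrapping around), then move the last character to the front.
For "sandbox", step one produces "dlyomzi"; step two turns that into "idlyomz".

idlyomz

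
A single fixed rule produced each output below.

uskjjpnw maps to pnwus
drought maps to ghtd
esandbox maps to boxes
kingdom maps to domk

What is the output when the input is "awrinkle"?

kleaw

Each output is the input with this applied: move the last 3 characters to the front (rotate right by 3), then delete the last 3 characters.
For "awrinkle", step one produces "kleawrin"; step two turns that into "kleaw".
(Check on "esandbox": → "boxesand" → "boxes" ✓)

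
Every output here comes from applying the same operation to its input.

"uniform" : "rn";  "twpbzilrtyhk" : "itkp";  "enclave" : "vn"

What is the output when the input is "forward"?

Looking at the pairs, the operation is to move the first 3 characters to the end (rotate left by 3), then keep one character in every 3, starting at position 3 (positions 3rd, 6th, 9th, ...).
Applying both steps to "forward": "wardfor", then "ro".
(Check on "uniform": → "formuni" → "rn" ✓)

ro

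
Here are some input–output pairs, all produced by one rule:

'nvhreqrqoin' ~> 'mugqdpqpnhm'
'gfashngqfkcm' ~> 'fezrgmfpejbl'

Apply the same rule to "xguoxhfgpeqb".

Each output is the input with this applied: shift every letter 1 place backward in the alphabet (wrapping around).
Doing the same to "xguoxhfgpeqb": "wftnwgefodpa".

wftnwgefodpa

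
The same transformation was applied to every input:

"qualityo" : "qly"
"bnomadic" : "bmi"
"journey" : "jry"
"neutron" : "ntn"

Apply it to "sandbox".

sdx

Rule — keep one character in every 3, starting at position 1 (positions 1st, 4th, 7th, ...).
Doing the same to "sandbox": "sdx".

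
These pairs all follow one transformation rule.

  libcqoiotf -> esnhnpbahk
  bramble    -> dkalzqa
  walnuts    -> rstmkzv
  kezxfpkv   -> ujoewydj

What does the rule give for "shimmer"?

The transformation: shift every letter 1 place backward in the alphabet (wrapping around), then reverse the string.
Working it through for "shimmer": intermediate "rghlldq", final "qdllhgr".

qdllhgr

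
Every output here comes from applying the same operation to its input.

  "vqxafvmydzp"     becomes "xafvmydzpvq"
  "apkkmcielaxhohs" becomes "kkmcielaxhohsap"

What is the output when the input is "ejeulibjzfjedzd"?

Each output is the input with this applied: move the first 2 characters to the end (rotate left by 2).
Doing the same to "ejeulibjzfjedzd": "eulibjzfjedzdej".

eulibjzfjedzdej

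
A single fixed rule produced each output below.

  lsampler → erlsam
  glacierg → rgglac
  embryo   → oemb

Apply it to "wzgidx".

xwzg

The transformation: swap the front and back halves of the string, then delete the first 2 characters.
"wzgidx" → "xwzg".
(Check on "lsampler": → "plerlsam" → "erlsam" ✓)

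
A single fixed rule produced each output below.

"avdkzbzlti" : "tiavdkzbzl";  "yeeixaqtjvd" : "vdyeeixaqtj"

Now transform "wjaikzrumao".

The rule is to move the last 2 characters to the front (rotate right by 2).
"wjaikzrumao" → "aowjaikzrum".

aowjaikzrum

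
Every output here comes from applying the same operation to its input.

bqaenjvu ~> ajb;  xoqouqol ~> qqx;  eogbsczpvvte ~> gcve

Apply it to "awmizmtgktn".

Each output is the input with this applied: move the first character to the end, then keep one character in every 3, starting at position 2 (positions 2nd, 5th, 8th, ...).
"awmizmtgktn" → "wmizmtgktna" → "mmka".

mmka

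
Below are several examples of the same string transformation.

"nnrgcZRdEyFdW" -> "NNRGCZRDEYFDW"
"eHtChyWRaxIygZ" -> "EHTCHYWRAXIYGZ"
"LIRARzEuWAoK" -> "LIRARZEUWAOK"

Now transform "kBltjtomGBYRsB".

KBLTJTOMGBYRSB

Looking at the pairs, the operation is to convert every letter to uppercase.
On "kBltjtomGBYRsB" that produces "KBLTJTOMGBYRSB".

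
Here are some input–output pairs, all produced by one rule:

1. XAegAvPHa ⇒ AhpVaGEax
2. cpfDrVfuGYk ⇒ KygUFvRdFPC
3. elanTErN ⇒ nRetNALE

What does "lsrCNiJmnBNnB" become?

The transformation: flip the case of every letter, then reverse the string.
"lsrCNiJmnBNnB" → "LSRcnIjMNbnNb" → "bNnbNMjIncRSL".

bNnbNMjIncRSL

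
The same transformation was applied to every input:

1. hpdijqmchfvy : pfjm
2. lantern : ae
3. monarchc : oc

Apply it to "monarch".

Looking at the pairs, the operation is to take characters alternately from the front and the back (1st, last, 2nd, 2nd-last, ...), then keep one character in every 3, starting at position 3 (positions 3rd, 6th, 9th, ...).
Applying that to "monarch" gives "or".
(Check on "hpdijqmchfvy": → "hypvdfihjcqm" → "pfjm" ✓)

or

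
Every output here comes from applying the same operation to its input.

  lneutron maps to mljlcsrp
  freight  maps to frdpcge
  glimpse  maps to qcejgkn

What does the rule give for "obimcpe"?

Rule — shift every letter 2 places backward in the alphabet (wrapping around), then move the last 2 characters to the front (rotate right by 2).
Working it through for "obimcpe": intermediate "mzgkanc", final "ncmzgka".
(Check on "freight": → "dpcgefr" → "frdpcge" ✓)

ncmzgka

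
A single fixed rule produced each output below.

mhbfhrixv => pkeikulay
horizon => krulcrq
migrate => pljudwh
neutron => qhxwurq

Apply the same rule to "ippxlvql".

The transformation: shift every letter 3 places forward in the alphabet (wrapping around).
"ippxlvql" → "lssaoyto".

lssaoyto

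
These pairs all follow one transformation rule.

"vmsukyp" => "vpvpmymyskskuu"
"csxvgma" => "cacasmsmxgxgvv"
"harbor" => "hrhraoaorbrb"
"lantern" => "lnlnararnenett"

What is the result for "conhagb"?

cbcbogognanahh

The transformation: double every character, then take characters alternately from the front and the back (1st, last, 2nd, 2nd-last, ...).
For "conhagb" the result is "cbcbogognanahh".
(Check on "harbor": → "hhaarrbboorr" → "hrhraoaorbrb" ✓)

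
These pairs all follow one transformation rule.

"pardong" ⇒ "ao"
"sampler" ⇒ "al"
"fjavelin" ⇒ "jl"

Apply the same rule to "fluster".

Looking at the pairs, the operation is to take characters alternately from the front and the back (1st, last, 2nd, 2nd-last, ...), then keep one character in every 3, starting at position 3 (positions 3rd, 6th, 9th, ...).
Applying both steps to "fluster": "frleuts", then "lt".

lt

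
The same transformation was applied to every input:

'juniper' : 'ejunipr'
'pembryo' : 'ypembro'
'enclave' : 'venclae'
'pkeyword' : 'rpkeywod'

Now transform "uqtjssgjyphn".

The pattern: move the last character to the front, then swap the first and last characters.
For "uqtjssgjyphn" the result is "huqtjssgjypn".

huqtjssgjypn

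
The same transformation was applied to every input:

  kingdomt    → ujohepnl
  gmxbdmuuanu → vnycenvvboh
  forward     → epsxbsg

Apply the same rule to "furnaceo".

pvsobdfg

The pattern: shift every letter 1 place forward in the alphabet (wrapping around), then swap the first and last characters.
On "furnaceo" that produces "pvsobdfg".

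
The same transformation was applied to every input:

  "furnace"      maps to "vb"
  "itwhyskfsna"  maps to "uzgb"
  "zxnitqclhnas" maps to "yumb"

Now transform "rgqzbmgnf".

The pattern: shift every letter 1 place forward in the alphabet (wrapping around), then keep one character in every 3, starting at position 2 (positions 2nd, 5th, 8th, ...).
Applying that to "rgqzbmgnf" gives "hco".

hco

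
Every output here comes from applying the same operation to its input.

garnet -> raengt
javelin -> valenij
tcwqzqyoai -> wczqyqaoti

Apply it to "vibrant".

What's happening: move the first character to the end, then swap each adjacent pair of characters (1↔2, 3↔4, ...).
Working it through for "vibrant": intermediate "ibrantv", final "biartnv".

biartnv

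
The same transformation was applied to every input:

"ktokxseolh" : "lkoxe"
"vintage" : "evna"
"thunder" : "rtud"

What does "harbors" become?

Each output is the input with this applied: keep every other character starting from the first (positions 1st, 3rd, 5th, ...), then move the last character to the front.
Applying both steps to "harbors": "hros", then "shro".

shro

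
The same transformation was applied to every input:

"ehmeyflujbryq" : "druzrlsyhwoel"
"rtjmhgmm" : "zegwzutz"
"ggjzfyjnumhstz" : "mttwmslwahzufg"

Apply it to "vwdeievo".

Each output is the input with this applied: move the last character to the front, then shift every letter 13 places forward in the alphabet (wrapping around) — i.e. ROT13.
Starting from "vwdeievo": after the first operation, "ovwdeiev"; after the second, "bijqrvri".
(Check on "ggjzfyjnumhstz": → "zggjzfyjnumhst" → "mttwmslwahzufg" ✓)

bijqrvri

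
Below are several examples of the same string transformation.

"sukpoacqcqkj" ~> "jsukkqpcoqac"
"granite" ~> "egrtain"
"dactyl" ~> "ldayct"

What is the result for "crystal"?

lcrayts

Rule — swap the first and last characters, then take characters alternately from the front and the back (1st, last, 2nd, 2nd-last, ...).
For "crystal" the result is "lcrayts".
(Check on "dactyl": → "lactyd" → "ldayct" ✓)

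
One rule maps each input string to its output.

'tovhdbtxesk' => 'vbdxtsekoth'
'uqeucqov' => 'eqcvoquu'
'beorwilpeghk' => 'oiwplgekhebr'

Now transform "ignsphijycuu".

nhpjicyuugis

The rule is to swap each adjacent pair of characters (1↔2, 3↔4, ...), then move the first 3 characters to the end (rotate left by 3).
Working it through for "ignsphijycuu": intermediate "gisnhpjicyuu", final "nhpjicyuugis".
(Check on "uqeucqov": → "quueqcvo" → "eqcvoquu" ✓)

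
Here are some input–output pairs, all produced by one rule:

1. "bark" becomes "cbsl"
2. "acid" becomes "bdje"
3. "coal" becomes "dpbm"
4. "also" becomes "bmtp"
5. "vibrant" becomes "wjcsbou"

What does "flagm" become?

In each case the input is transformed by: shift every letter 1 place forward in the alphabet (wrapping around).
So "flagm" becomes "gmbhn".

gmbhn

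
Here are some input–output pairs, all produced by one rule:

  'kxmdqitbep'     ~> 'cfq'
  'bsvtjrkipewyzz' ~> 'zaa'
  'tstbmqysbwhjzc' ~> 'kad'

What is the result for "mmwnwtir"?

ujs

Each output is the input with this applied: shift every letter 1 place forward in the alphabet (wrapping around), then keep only the last 3 characters.
Working it through for "mmwnwtir": intermediate "nnxoxujs", final "ujs".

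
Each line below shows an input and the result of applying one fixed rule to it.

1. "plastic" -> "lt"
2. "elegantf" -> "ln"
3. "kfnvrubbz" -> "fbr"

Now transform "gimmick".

ii

The pattern: take characters alternately from the front and the back (1st, last, 2nd, 2nd-last, ...), then keep one character in every 3, starting at position 3 (positions 3rd, 6th, 9th, ...).
Applying both steps to "gimmick": "gkicmim", then "ii".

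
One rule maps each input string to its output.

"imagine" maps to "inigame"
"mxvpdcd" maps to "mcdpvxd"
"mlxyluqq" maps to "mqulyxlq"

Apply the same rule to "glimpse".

What's happening: reverse the string, then swap the first and last characters.
Applying both steps to "glimpse": "espmilg", then "gspmile".

gspmile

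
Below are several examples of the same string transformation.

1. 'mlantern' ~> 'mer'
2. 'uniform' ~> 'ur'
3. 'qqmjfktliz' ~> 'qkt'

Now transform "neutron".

The pattern: swap each adjacent pair of characters (1↔2, 3↔4, ...), then keep one character in every 3, starting at position 2 (positions 2nd, 5th, 8th, ...).
For "neutron", step one produces "entuorn"; step two turns that into "no".

no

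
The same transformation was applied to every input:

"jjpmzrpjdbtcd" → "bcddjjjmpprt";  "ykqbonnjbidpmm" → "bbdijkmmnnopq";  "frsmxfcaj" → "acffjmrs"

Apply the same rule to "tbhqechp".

bcehhpq

The transformation: sort the characters into alphabetical order, then delete the last character.
Starting from "tbhqechp": after the first operation, "bcehhpqt"; after the second, "bcehhpq".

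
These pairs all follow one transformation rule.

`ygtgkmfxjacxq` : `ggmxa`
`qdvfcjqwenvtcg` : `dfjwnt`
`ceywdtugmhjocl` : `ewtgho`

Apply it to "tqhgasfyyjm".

Looking at the pairs, the operation is to keep every other character starting from the second (positions 2nd, 4th, 6th, ...), then delete the last character.
Working it through for "tqhgasfyyjm": intermediate "qgsyj", final "qgsy".

qgsy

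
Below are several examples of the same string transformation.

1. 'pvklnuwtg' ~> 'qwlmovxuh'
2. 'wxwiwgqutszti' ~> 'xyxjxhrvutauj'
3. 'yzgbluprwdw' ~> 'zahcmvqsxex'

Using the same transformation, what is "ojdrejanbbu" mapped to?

pkesfkboccv

The rule is to shift every letter 1 place forward in the alphabet (wrapping around).
Doing the same to "ojdrejanbbu": "pkesfkboccv".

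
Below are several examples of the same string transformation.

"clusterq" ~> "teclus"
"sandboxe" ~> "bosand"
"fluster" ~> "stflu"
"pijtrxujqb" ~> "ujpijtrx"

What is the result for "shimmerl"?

What's happening: delete the last 2 characters, then move the last 2 characters to the front (rotate right by 2).
On "shimmerl": the first step gives "shimme", and the second then gives "meshim".

meshim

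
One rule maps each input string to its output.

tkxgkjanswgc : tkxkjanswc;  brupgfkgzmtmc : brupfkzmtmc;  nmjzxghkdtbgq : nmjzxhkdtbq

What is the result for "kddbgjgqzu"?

Each output is the input with this applied: remove every "g".
"kddbgjgqzu" → "kddbjqzu".

kddbjqzu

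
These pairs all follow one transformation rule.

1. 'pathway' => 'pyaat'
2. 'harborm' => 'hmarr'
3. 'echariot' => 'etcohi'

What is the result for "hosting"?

hgons

The pattern: take characters alternately from the front and the back (1st, last, 2nd, 2nd-last, ...), then delete the last 2 characters.
For "hosting", step one produces "hgonsit"; step two turns that into "hgons".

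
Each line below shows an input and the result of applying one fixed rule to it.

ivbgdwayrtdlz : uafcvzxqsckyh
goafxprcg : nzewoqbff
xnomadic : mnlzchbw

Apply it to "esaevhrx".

The rule is to shift every letter 1 place backward in the alphabet (wrapping around), then move the first character to the end.
So "esaevhrx" becomes "rzdugqwd".

rzdugqwd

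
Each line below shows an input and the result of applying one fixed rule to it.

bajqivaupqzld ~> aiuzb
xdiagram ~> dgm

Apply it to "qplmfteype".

pfyq

In each case the input is transformed by: move the first character to the end, then keep one character in every 3, starting at position 1 (positions 1st, 4th, 7th, ...).
On "qplmfteype" that produces "pfyq".
(Check on "xdiagram": → "diagramx" → "dgm" ✓)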